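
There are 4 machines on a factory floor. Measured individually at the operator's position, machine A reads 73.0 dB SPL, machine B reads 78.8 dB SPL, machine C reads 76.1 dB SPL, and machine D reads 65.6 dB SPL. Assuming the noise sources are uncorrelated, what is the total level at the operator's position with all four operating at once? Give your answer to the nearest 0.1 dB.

Incoherent sources sum as intensities:
L_total = 10·log₁₀(10^(73.0/10) + 10^(78.8/10) + 10^(76.1/10) + 10^(65.6/10)) = 10·log₁₀(140200000) = 81.5 dB SPL.

81.5 dB SPL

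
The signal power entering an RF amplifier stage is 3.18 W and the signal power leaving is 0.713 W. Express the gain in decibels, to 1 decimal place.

-6.5 dB

For a power ratio, dB = 10·log₁₀(P₂/P₁).
10·log₁₀(0.713/3.18) = 10·log₁₀(0.2242) = -6.5 dB.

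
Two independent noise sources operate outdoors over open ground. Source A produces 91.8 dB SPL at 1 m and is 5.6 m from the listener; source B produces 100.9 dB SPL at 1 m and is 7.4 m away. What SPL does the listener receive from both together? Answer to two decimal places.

At the listener: L_A = 91.8 − 20·log₁₀(5.6) = 76.836 dB; L_B = 100.9 − 20·log₁₀(7.4) = 83.515 dB.
Combined: 10·log₁₀(10^(76.836/10)+10^(83.515/10)) = 84.36 dB SPL.

84.36 dB SPL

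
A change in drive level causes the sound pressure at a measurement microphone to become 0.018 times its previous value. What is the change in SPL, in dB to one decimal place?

-34.9 dB

SPL change from a pressure ratio uses the 20·log₁₀ form:
20·log₁₀(0.018) = -34.9 dB.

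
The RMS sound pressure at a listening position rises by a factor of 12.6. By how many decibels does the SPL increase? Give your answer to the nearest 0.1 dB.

22.0 dB

Sound pressure is an amplitude quantity: ΔL = 20·log₁₀(p₂/p₁).
20·log₁₀(12.6) = 22.0 dB.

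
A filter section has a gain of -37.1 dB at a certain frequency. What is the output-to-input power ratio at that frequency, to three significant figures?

0.000195

Power ratio = 10^(dB/10).
10^(-37.1/10) = 10^(-3.710) = 0.000195.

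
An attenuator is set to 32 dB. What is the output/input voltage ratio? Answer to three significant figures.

Voltage ratio = 10^(dB/20).
10^(-32/20) = 10^(-1.600) = 0.0251.

0.0251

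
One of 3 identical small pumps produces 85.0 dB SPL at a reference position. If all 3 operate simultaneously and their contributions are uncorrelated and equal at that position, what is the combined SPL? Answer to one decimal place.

3 equal incoherent sources raise the level by 10·log₁₀(3) = 4.77 dB.
L_total = 85.0 + 4.77 = 89.8 dB SPL.

89.8 dB SPL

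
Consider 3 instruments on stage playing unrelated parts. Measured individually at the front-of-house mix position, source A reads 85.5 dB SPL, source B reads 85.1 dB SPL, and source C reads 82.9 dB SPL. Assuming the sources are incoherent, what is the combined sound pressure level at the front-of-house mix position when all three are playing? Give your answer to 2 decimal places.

89.41 dB SPL

Incoherent sources sum as intensities:
L_total = 10·log₁₀(10^(85.5/10) + 10^(85.1/10) + 10^(82.9/10)) = 10·log₁₀(873400000) = 89.41 dB SPL.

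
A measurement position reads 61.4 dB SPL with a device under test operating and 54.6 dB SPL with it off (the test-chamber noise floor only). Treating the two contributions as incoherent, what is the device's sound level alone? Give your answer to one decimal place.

Remove the background by subtracting linear intensities:
L_src = 10·log₁₀(10^(61.4/10) − 10^(54.6/10)) = 10·log₁₀(1092000) = 60.4 dB SPL.

60.4 dB SPL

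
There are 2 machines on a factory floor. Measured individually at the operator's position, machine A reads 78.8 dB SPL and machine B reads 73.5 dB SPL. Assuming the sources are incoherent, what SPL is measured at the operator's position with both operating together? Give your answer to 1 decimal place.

79.9 dB SPL

Add the sources as powers (linear), then convert back to dB:
L_total = 10·log₁₀(10^(78.8/10) + 10^(73.5/10)) = 10·log₁₀(98240000) = 79.9 dB SPL.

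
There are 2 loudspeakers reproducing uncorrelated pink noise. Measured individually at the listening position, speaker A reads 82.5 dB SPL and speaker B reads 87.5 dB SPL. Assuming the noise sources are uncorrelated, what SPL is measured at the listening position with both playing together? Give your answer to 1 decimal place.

Add the sources as powers (linear), then convert back to dB:
L_total = 10·log₁₀(10^(82.5/10) + 10^(87.5/10)) = 10·log₁₀(740200000) = 88.7 dB SPL.

88.7 dB SPL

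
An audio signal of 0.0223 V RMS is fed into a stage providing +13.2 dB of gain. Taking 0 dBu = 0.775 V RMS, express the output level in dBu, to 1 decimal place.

Input level: 20·log₁₀(0.0223/0.775) = -30.82 dBu.
Output: -30.82 + 13.2 = -17.6 dBu.

-17.6 dBu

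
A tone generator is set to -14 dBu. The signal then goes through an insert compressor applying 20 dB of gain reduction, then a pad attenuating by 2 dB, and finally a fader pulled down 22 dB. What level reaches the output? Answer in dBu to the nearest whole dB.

In dB, series stages simply add:
-14 − 20 − 2 − 22 = -58 dBu.

-58 dBu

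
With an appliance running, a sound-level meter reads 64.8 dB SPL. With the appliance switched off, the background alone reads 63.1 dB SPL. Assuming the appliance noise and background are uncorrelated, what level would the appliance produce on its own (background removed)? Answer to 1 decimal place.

Subtract intensities: L_src = 10·log₁₀(10^(L_total/10) − 10^(L_bg/10)).
L_src = 10·log₁₀(10^(64.8/10) − 10^(63.1/10)) = 10·log₁₀(978200) = 59.9 dB SPL.

59.9 dB SPL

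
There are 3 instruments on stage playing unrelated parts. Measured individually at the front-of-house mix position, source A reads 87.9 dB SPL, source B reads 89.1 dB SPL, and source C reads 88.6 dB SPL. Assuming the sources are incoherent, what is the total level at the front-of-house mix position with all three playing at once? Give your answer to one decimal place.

Incoherent sources sum as intensities:
L_total = 10·log₁₀(10^(87.9/10) + 10^(89.1/10) + 10^(88.6/10)) = 10·log₁₀(2154000000) = 93.3 dB SPL.

93.3 dB SPL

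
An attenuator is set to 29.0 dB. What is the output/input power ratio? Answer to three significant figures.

0.00126

Power ratio = 10^(dB/10).
10^(-29.0/10) = 10^(-2.900) = 0.00126.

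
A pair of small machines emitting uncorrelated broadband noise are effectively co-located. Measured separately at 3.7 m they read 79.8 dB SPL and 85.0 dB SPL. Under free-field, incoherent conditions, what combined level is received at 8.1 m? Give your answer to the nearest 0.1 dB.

79.3 dB SPL

Combined at 3.7 m: 10·log₁₀(10^(79.8/10)+10^(85.0/10)) = 86.15 dB SPL.
Then apply −20·log₁₀(8.1/3.7) = -6.81 dB → 79.3 dB SPL.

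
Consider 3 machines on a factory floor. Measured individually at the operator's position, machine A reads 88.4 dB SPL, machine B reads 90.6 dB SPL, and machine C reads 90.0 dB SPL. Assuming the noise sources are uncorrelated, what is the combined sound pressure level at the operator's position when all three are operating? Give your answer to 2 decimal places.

94.53 dB SPL

Incoherent sources sum as intensities:
L_total = 10·log₁₀(10^(88.4/10) + 10^(90.6/10) + 10^(90.0/10)) = 10·log₁₀(2840000000) = 94.53 dB SPL.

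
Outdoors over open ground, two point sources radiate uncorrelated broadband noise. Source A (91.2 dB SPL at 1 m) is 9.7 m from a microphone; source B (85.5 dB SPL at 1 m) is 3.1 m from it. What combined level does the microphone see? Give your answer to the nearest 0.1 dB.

77.1 dB SPL

At the listener: L_A = 91.2 − 20·log₁₀(9.7) = 71.46 dB; L_B = 85.5 − 20·log₁₀(3.1) = 75.67 dB.
Combined: 10·log₁₀(10^(71.46/10)+10^(75.67/10)) = 77.1 dB SPL.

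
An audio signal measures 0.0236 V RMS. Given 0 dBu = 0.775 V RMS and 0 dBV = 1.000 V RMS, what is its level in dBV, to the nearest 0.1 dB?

-32.5 dBV

dBV = 20·log₁₀(V / 1.000 V).
20·log₁₀(0.0236/1.000) = -32.5 dBV.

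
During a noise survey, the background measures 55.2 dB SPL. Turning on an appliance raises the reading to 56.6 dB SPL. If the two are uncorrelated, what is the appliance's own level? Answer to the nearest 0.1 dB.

Subtract intensities: L_src = 10·log₁₀(10^(L_total/10) − 10^(L_bg/10)).
L_src = 10·log₁₀(10^(56.6/10) − 10^(55.2/10)) = 10·log₁₀(126000) = 51.0 dB SPL.

51.0 dB SPL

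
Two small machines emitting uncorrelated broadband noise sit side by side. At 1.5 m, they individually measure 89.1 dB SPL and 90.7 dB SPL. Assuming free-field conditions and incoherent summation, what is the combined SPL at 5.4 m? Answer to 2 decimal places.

81.86 dB SPL

Combined at 1.5 m: 10·log₁₀(10^(89.1/10)+10^(90.7/10)) = 92.984 dB SPL.
Then apply −20·log₁₀(5.4/1.5) = -11.126 dB → 81.86 dB SPL.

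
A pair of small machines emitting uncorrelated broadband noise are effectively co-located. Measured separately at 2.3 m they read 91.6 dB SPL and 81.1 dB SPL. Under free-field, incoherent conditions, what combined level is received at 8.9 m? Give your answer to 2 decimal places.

80.22 dB SPL

Combined at 2.3 m: 10·log₁₀(10^(91.6/10)+10^(81.1/10)) = 91.971 dB SPL.
Then apply −20·log₁₀(8.9/2.3) = -11.753 dB → 80.22 dB SPL.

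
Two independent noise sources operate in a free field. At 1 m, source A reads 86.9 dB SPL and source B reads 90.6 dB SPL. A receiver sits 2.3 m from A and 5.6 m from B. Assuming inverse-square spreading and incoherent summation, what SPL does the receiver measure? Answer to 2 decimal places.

At the listener: L_A = 86.9 − 20·log₁₀(2.3) = 79.665 dB; L_B = 90.6 − 20·log₁₀(5.6) = 75.636 dB.
Combined: 10·log₁₀(10^(79.665/10)+10^(75.636/10)) = 81.11 dB SPL.

81.11 dB SPL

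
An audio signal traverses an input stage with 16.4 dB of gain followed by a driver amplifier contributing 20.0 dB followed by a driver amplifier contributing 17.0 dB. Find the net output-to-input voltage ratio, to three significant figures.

468

Net gain = 16.4 + 20.0 + 17.0 = 53.4 dB.
Voltage ratio = 10^(53.4/20) = 468.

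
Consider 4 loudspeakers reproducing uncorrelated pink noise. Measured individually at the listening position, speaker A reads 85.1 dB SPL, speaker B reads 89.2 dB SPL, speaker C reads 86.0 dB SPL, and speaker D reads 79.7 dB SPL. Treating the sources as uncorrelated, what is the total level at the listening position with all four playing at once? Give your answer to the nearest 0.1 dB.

92.2 dB SPL

Incoherent sources sum as intensities:
L_total = 10·log₁₀(10^(85.1/10) + 10^(89.2/10) + 10^(86.0/10) + 10^(79.7/10)) = 10·log₁₀(1647000000) = 92.2 dB SPL.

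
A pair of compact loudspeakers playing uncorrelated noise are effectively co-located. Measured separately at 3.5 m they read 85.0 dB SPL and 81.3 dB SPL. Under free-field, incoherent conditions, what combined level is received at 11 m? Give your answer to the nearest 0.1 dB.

76.6 dB SPL

Combined at 3.5 m: 10·log₁₀(10^(85.0/10)+10^(81.3/10)) = 86.54 dB SPL.
Then apply −20·log₁₀(11/3.5) = -9.95 dB → 76.6 dB SPL.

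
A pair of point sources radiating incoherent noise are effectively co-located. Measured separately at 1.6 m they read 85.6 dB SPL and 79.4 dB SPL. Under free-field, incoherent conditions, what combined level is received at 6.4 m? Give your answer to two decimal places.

74.49 dB SPL

Combined at 1.6 m: 10·log₁₀(10^(85.6/10)+10^(79.4/10)) = 86.534 dB SPL.
Then apply −20·log₁₀(6.4/1.6) = -12.041 dB → 74.49 dB SPL.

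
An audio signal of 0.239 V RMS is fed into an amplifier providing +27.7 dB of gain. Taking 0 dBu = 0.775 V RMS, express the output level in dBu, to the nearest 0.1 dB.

+17.5 dBu

Input level: 20·log₁₀(0.239/0.775) = -10.22 dBu.
Output: -10.22 + 27.7 = +17.5 dBu.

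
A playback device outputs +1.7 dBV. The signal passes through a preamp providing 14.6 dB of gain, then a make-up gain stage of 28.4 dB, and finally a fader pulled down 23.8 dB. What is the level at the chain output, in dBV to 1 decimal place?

Gain stages sum in dB:
+1.7 + 14.6 + 28.4 − 23.8 = +20.9 dBV.

+20.9 dBV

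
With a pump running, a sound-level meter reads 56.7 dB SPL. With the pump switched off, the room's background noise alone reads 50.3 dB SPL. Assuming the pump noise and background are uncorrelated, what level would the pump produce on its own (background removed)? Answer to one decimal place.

Background correction is a power subtraction:
L_src = 10·log₁₀(10^(56.7/10) − 10^(50.3/10)) = 10·log₁₀(360600) = 55.6 dB SPL.

55.6 dB SPL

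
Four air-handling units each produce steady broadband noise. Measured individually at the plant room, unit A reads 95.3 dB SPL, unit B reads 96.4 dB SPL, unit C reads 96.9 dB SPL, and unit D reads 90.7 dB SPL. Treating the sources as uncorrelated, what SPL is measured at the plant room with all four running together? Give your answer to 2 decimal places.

Incoherent sources sum as intensities:
L_total = 10·log₁₀(10^(95.3/10) + 10^(96.4/10) + 10^(96.9/10) + 10^(90.7/10)) = 10·log₁₀(13826000000) = 101.41 dB SPL.

101.41 dB SPL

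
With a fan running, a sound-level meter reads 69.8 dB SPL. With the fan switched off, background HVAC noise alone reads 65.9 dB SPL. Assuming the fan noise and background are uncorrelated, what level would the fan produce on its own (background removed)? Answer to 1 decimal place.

67.5 dB SPL

Subtract intensities: L_src = 10·log₁₀(10^(L_total/10) − 10^(L_bg/10)).
L_src = 10·log₁₀(10^(69.8/10) − 10^(65.9/10)) = 10·log₁₀(5659000) = 67.5 dB SPL.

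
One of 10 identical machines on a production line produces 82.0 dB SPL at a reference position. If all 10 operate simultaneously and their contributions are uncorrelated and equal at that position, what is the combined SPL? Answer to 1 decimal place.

92.0 dB SPL

10 equal incoherent sources raise the level by 10·log₁₀(10) = 10.00 dB.
L_total = 82.0 + 10.00 = 92.0 dB SPL.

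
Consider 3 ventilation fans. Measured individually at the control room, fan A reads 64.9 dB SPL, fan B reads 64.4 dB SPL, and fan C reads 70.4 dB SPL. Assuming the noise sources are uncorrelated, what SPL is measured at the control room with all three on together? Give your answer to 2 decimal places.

Uncorrelated sources add in intensity (power), not in dB.
L_total = 10·log₁₀(10^(64.9/10) + 10^(64.4/10) + 10^(70.4/10)) = 10·log₁₀(16810000) = 72.26 dB SPL.

72.26 dB SPL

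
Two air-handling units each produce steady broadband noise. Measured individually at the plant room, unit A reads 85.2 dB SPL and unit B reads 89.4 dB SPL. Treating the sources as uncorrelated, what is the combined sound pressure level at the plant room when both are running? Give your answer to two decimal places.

90.80 dB SPL

Add the sources as powers (linear), then convert back to dB:
L_total = 10·log₁₀(10^(85.2/10) + 10^(89.4/10)) = 10·log₁₀(1202000000) = 90.80 dB SPL.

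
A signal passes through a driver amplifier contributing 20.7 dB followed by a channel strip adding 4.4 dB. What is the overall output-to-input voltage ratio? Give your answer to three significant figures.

18.0

Net gain = 20.7 + 4.4 = 25.1 dB.
Voltage ratio = 10^(25.1/20) = 18.0.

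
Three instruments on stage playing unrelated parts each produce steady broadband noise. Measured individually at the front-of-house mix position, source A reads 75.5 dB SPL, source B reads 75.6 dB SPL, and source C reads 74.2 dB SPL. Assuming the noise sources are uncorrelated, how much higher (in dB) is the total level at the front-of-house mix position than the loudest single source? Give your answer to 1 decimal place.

Uncorrelated sources add in intensity (power), not in dB.
L_total = 10·log₁₀(10^(75.5/10) + 10^(75.6/10) + 10^(74.2/10)) = 79.92 dB SPL.
Excess over the loudest (75.6 dB): 79.92 − 75.6 = 4.3 dB.

4.3 dB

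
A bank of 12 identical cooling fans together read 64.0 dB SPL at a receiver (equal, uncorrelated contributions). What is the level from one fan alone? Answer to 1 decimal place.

53.2 dB SPL

12 equal incoherent sources add 10·log₁₀(12) = 10.79 dB over one source.
L_one = 64.0 − 10.79 = 53.2 dB SPL.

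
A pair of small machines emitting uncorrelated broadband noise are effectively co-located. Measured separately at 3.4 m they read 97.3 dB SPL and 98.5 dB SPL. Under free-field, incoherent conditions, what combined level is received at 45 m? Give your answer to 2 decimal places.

Combined at 3.4 m: 10·log₁₀(10^(97.3/10)+10^(98.5/10)) = 100.952 dB SPL.
Then apply −20·log₁₀(45/3.4) = -22.435 dB → 78.52 dB SPL.

78.52 dB SPL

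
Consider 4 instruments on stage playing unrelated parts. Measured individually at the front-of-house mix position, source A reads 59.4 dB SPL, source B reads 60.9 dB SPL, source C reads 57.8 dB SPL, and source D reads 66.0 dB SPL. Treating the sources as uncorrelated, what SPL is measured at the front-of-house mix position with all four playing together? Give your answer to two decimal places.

Uncorrelated sources add in intensity (power), not in dB.
L_total = 10·log₁₀(10^(59.4/10) + 10^(60.9/10) + 10^(57.8/10) + 10^(66.0/10)) = 10·log₁₀(6685000) = 68.25 dB SPL.

68.25 dB SPL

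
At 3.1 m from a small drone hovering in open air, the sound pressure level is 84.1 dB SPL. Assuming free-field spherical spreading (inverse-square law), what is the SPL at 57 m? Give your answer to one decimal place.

58.8 dB SPL

Inverse-square spreading gives ΔL = −20·log₁₀(d₂/d₁).
ΔL = −20·log₁₀(57/3.1) = -25.29 dB, so L₂ = 84.1 + (-25.29) = 58.8 dB SPL.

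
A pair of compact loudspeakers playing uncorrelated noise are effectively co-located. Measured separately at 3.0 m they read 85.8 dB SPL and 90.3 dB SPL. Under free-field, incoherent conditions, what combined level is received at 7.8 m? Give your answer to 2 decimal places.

Combined at 3.0 m: 10·log₁₀(10^(85.8/10)+10^(90.3/10)) = 91.619 dB SPL.
Then apply −20·log₁₀(7.8/3.0) = -8.299 dB → 83.32 dB SPL.

83.32 dB SPL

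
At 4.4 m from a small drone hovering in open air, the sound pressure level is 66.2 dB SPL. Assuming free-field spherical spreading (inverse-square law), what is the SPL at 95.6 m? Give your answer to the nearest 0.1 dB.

Free-field point source: level drops by 20·log₁₀ of the distance ratio.
ΔL = −20·log₁₀(95.6/4.4) = -26.74 dB, so L₂ = 66.2 + (-26.74) = 39.5 dB SPL.

39.5 dB SPL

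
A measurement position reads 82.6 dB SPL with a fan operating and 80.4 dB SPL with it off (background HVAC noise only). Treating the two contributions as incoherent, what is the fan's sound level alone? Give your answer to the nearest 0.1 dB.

Background correction is a power subtraction:
L_src = 10·log₁₀(10^(82.6/10) − 10^(80.4/10)) = 10·log₁₀(72320000) = 78.6 dB SPL.

78.6 dB SPL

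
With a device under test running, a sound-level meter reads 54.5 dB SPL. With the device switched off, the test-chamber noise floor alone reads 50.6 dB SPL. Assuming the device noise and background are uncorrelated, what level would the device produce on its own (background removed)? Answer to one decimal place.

Background correction is a power subtraction:
L_src = 10·log₁₀(10^(54.5/10) − 10^(50.6/10)) = 10·log₁₀(167000) = 52.2 dB SPL.

52.2 dB SPL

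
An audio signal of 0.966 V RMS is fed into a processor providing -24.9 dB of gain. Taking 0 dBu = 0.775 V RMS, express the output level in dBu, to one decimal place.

-23.0 dBu

Input level: 20·log₁₀(0.966/0.775) = 1.91 dBu.
Output: 1.91 − 24.9 = -23.0 dBu.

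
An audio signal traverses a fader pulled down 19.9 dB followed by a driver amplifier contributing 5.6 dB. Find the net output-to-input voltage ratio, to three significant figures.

Net gain = (−19.9) + 5.6 = -14.3 dB.
Voltage ratio = 10^(-14.3/20) = 0.193.

0.193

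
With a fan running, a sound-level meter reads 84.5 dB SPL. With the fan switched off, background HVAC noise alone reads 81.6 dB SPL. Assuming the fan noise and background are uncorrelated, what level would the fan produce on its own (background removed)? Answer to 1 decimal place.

81.4 dB SPL

Background correction is a power subtraction:
L_src = 10·log₁₀(10^(84.5/10) − 10^(81.6/10)) = 10·log₁₀(137300000) = 81.4 dB SPL.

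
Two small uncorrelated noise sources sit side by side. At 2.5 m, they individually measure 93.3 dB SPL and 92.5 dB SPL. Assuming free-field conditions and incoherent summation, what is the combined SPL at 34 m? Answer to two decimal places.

Combined at 2.5 m: 10·log₁₀(10^(93.3/10)+10^(92.5/10)) = 95.929 dB SPL.
Then apply −20·log₁₀(34/2.5) = -22.671 dB → 73.26 dB SPL.

73.26 dB SPL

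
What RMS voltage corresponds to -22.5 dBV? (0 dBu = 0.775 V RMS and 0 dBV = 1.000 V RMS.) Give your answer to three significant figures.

V = 1.000 V × 10^(-22.5/20).
= 1.000 × 0.07499 = 0.0750 V.

0.0750 V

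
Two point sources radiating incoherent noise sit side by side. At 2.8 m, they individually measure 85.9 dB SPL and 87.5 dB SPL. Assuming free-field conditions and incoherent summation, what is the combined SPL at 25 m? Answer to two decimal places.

Combined at 2.8 m: 10·log₁₀(10^(85.9/10)+10^(87.5/10)) = 89.784 dB SPL.
Then apply −20·log₁₀(25/2.8) = -19.016 dB → 70.77 dB SPL.

70.77 dB SPL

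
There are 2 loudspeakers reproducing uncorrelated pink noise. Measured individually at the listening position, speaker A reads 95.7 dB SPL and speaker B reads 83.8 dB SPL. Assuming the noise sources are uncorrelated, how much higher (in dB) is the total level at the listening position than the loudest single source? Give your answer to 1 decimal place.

Add the sources as powers (linear), then convert back to dB:
L_total = 10·log₁₀(10^(95.7/10) + 10^(83.8/10)) = 95.97 dB SPL.
Excess over the loudest (95.7 dB): 95.97 − 95.7 = 0.3 dB.

0.3 dB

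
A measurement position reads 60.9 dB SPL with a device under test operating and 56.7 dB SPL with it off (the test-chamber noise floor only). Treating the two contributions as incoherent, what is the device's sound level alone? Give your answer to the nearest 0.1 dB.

Subtract intensities: L_src = 10·log₁₀(10^(L_total/10) − 10^(L_bg/10)).
L_src = 10·log₁₀(10^(60.9/10) − 10^(56.7/10)) = 10·log₁₀(762500) = 58.8 dB SPL.

58.8 dB SPL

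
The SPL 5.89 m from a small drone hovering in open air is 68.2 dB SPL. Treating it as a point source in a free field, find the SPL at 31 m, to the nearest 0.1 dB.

For a point source in a free field, ΔL = −20·log₁₀(d₂/d₁).
ΔL = −20·log₁₀(31/5.89) = -14.42 dB, so L₂ = 68.2 + (-14.42) = 53.8 dB SPL.

53.8 dB SPL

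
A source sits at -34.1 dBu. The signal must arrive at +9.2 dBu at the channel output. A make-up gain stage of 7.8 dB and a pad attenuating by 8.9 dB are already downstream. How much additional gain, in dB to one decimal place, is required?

The required make-up gain is the shortfall in the dB sum.
G = +9.2 − (-34.1) − 7.8 + 8.9 = 44.4 dB.

44.4 dB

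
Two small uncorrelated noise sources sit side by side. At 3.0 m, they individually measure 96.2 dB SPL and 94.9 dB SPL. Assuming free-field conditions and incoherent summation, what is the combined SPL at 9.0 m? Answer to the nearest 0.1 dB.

Combined at 3.0 m: 10·log₁₀(10^(96.2/10)+10^(94.9/10)) = 98.61 dB SPL.
Then apply −20·log₁₀(9.0/3.0) = -9.54 dB → 89.1 dB SPL.

89.1 dB SPL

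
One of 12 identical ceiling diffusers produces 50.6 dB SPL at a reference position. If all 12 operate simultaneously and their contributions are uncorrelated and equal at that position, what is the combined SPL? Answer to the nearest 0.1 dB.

61.4 dB SPL

12 equal incoherent sources raise the level by 10·log₁₀(12) = 10.79 dB.
L_total = 50.6 + 10.79 = 61.4 dB SPL.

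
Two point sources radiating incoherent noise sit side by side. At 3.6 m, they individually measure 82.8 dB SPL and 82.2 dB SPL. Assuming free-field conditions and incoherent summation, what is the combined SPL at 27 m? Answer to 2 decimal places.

68.02 dB SPL

Combined at 3.6 m: 10·log₁₀(10^(82.8/10)+10^(82.2/10)) = 85.521 dB SPL.
Then apply −20·log₁₀(27/3.6) = -17.501 dB → 68.02 dB SPL.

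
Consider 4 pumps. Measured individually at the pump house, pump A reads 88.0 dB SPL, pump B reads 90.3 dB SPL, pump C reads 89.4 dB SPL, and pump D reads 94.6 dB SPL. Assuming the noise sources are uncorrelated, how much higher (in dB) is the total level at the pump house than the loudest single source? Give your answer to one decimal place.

2.8 dB

Incoherent sources sum as intensities:
L_total = 10·log₁₀(10^(88.0/10) + 10^(90.3/10) + 10^(89.4/10) + 10^(94.6/10)) = 97.37 dB SPL.
Excess over the loudest (94.6 dB): 97.37 − 94.6 = 2.8 dB.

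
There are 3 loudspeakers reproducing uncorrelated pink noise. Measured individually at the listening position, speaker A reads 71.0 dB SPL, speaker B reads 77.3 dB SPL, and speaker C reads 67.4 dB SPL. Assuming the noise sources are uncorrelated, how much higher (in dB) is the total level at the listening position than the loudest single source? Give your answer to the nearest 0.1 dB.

Add the sources as powers (linear), then convert back to dB:
L_total = 10·log₁₀(10^(71.0/10) + 10^(77.3/10) + 10^(67.4/10)) = 78.56 dB SPL.
Excess over the loudest (77.3 dB): 78.56 − 77.3 = 1.3 dB.

1.3 dB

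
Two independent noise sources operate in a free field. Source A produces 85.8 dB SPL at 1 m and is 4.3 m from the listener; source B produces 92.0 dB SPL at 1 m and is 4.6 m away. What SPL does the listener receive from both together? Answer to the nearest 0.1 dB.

79.8 dB SPL

At the listener: L_A = 85.8 − 20·log₁₀(4.3) = 73.13 dB; L_B = 92.0 − 20·log₁₀(4.6) = 78.74 dB.
Combined: 10·log₁₀(10^(73.13/10)+10^(78.74/10)) = 79.8 dB SPL.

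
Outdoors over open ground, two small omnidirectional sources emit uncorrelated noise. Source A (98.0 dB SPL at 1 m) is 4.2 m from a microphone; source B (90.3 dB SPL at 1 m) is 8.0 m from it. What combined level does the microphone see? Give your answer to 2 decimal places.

85.73 dB SPL

At the listener: L_A = 98.0 − 20·log₁₀(4.2) = 85.535 dB; L_B = 90.3 − 20·log₁₀(8.0) = 72.238 dB.
Combined: 10·log₁₀(10^(85.535/10)+10^(72.238/10)) = 85.73 dB SPL.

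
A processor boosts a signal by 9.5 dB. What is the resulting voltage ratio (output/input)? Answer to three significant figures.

2.99

Voltage ratio = 10^(dB/20).
10^(9.5/20) = 10^(0.4750) = 2.99.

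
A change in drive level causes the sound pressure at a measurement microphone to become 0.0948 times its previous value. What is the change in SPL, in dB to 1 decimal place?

-20.5 dB

Sound pressure is an amplitude quantity: ΔL = 20·log₁₀(p₂/p₁).
20·log₁₀(0.0948) = -20.5 dB.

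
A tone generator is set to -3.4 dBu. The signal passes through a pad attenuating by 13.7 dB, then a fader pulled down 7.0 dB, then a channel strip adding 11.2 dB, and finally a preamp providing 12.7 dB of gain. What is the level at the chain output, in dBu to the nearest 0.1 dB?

In dB, series stages simply add:
-3.4 − 13.7 − 7.0 + 11.2 + 12.7 = -0.2 dBu.

-0.2 dBu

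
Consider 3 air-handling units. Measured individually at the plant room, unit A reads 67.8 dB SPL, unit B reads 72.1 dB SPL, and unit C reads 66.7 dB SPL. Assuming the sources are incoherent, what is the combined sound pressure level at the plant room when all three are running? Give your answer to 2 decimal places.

Add the sources as powers (linear), then convert back to dB:
L_total = 10·log₁₀(10^(67.8/10) + 10^(72.1/10) + 10^(66.7/10)) = 10·log₁₀(26920000) = 74.30 dB SPL.

74.30 dB SPL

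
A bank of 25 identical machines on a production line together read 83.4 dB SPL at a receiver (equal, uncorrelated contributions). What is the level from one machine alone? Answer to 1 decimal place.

69.4 dB SPL

25 equal incoherent sources add 10·log₁₀(25) = 13.98 dB over one source.
L_one = 83.4 − 13.98 = 69.4 dB SPL.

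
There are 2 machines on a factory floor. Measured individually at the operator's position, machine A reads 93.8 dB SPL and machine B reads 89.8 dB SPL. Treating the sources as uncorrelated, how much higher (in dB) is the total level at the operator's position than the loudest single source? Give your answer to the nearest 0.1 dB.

Uncorrelated sources add in intensity (power), not in dB.
L_total = 10·log₁₀(10^(93.8/10) + 10^(89.8/10)) = 95.26 dB SPL.
Excess over the loudest (93.8 dB): 95.26 − 93.8 = 1.5 dB.

1.5 dB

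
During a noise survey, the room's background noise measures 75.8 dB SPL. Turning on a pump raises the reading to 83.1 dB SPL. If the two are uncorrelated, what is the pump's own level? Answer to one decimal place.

82.2 dB SPL

Remove the background by subtracting linear intensities:
L_src = 10·log₁₀(10^(83.1/10) − 10^(75.8/10)) = 10·log₁₀(166200000) = 82.2 dB SPL.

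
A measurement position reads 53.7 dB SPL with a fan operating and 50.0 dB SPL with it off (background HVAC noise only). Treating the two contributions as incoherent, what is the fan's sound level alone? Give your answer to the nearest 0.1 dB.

Background correction is a power subtraction:
L_src = 10·log₁₀(10^(53.7/10) − 10^(50.0/10)) = 10·log₁₀(134400) = 51.3 dB SPL.

51.3 dB SPL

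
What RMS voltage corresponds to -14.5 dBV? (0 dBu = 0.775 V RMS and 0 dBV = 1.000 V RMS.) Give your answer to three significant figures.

V = 1.000 V × 10^(-14.5/20).
= 1.000 × 0.1884 = 0.188 V.

0.188 V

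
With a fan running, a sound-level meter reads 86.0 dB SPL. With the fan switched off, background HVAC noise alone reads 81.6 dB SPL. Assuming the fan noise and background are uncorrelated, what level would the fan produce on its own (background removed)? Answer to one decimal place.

84.0 dB SPL

Subtract intensities: L_src = 10·log₁₀(10^(L_total/10) − 10^(L_bg/10)).
L_src = 10·log₁₀(10^(86.0/10) − 10^(81.6/10)) = 10·log₁₀(253600000) = 84.0 dB SPL.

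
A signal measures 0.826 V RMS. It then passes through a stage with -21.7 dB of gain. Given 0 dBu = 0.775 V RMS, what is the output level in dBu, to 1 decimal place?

-21.1 dBu

Input level: 20·log₁₀(0.826/0.775) = 0.55 dBu.
Output: 0.55 − 21.7 = -21.1 dBu.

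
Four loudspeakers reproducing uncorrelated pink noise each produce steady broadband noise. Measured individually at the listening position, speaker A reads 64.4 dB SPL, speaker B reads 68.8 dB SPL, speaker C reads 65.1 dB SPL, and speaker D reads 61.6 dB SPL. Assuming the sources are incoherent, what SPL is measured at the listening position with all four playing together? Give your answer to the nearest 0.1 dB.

Add the sources as powers (linear), then convert back to dB:
L_total = 10·log₁₀(10^(64.4/10) + 10^(68.8/10) + 10^(65.1/10) + 10^(61.6/10)) = 10·log₁₀(15020000) = 71.8 dB SPL.

71.8 dB SPL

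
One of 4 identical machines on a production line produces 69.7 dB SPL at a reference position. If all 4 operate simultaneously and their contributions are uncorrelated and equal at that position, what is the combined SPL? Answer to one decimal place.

75.7 dB SPL

4 equal incoherent sources raise the level by 10·log₁₀(4) = 6.02 dB.
L_total = 69.7 + 6.02 = 75.7 dB SPL.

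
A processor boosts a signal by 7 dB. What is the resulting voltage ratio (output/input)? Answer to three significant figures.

Voltage ratio = 10^(dB/20).
10^(7/20) = 10^(0.3500) = 2.24.

2.24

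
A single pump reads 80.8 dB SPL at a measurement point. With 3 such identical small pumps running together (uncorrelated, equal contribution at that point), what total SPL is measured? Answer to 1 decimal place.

85.6 dB SPL

3 equal incoherent sources raise the level by 10·log₁₀(3) = 4.77 dB.
L_total = 80.8 + 4.77 = 85.6 dB SPL.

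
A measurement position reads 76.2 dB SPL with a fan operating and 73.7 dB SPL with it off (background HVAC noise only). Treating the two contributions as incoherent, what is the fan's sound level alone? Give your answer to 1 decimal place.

Subtract intensities: L_src = 10·log₁₀(10^(L_total/10) − 10^(L_bg/10)).
L_src = 10·log₁₀(10^(76.2/10) − 10^(73.7/10)) = 10·log₁₀(18240000) = 72.6 dB SPL.

72.6 dB SPL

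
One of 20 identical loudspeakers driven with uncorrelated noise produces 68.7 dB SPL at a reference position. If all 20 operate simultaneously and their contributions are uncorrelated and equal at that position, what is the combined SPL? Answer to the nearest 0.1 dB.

81.7 dB SPL

20 equal incoherent sources raise the level by 10·log₁₀(20) = 13.01 dB.
L_total = 68.7 + 13.01 = 81.7 dB SPL.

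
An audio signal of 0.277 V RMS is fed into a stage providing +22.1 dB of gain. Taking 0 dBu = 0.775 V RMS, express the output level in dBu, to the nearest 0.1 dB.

Input level: 20·log₁₀(0.277/0.775) = -8.94 dBu.
Output: -8.94 + 22.1 = +13.2 dBu.

+13.2 dBu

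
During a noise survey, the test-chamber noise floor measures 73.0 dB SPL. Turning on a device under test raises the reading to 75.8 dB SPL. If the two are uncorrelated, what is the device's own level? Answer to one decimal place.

Background correction is a power subtraction:
L_src = 10·log₁₀(10^(75.8/10) − 10^(73.0/10)) = 10·log₁₀(18070000) = 72.6 dB SPL.

72.6 dB SPL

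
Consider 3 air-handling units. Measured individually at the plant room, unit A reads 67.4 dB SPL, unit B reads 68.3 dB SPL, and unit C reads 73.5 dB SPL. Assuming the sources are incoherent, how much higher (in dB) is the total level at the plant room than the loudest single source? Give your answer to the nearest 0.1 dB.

1.9 dB

Incoherent sources sum as intensities:
L_total = 10·log₁₀(10^(67.4/10) + 10^(68.3/10) + 10^(73.5/10)) = 75.40 dB SPL.
Excess over the loudest (73.5 dB): 75.40 − 73.5 = 1.9 dB.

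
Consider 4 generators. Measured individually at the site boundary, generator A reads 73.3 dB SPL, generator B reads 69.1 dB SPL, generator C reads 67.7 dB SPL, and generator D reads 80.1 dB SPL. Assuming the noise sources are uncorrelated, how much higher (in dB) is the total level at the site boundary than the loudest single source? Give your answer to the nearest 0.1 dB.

1.3 dB

Uncorrelated sources add in intensity (power), not in dB.
L_total = 10·log₁₀(10^(73.3/10) + 10^(69.1/10) + 10^(67.7/10) + 10^(80.1/10)) = 81.39 dB SPL.
Excess over the loudest (80.1 dB): 81.39 − 80.1 = 1.3 dB.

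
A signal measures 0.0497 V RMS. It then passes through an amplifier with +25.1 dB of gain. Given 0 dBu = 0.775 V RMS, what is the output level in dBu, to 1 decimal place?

+1.2 dBu

Input level: 20·log₁₀(0.0497/0.775) = -23.86 dBu.
Output: -23.86 + 25.1 = +1.2 dBu.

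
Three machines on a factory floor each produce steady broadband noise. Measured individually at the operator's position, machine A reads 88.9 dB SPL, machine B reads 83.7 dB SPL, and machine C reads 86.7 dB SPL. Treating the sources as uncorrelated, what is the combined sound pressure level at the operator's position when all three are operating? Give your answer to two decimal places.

91.70 dB SPL

Uncorrelated sources add in intensity (power), not in dB.
L_total = 10·log₁₀(10^(88.9/10) + 10^(83.7/10) + 10^(86.7/10)) = 10·log₁₀(1478000000) = 91.70 dB SPL.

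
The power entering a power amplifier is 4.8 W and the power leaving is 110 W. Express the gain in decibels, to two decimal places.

Power is a power quantity, so gain = 10·log₁₀(P_out/P_in).
10·log₁₀(110/4.8) = 10·log₁₀(22.92) = 13.60 dB.

13.60 dB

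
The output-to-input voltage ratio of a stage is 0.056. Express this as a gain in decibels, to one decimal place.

Voltage is an amplitude quantity, so gain = 20·log₁₀(V_out/V_in).
20·log₁₀(0.056) = -25.0 dB.

-25.0 dB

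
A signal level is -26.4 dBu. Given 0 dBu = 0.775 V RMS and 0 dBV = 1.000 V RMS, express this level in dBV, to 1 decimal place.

The offset between the scales is 20·log₁₀(0.775/1.000) = −2.214 dB.
So dBV = -26.4 − 2.214 = -28.6 dBV.

-28.6 dBV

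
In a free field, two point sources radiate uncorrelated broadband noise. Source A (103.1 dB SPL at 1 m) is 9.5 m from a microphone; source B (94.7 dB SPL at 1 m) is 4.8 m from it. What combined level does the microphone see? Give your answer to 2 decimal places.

85.49 dB SPL

At the listener: L_A = 103.1 − 20·log₁₀(9.5) = 83.546 dB; L_B = 94.7 − 20·log₁₀(4.8) = 81.075 dB.
Combined: 10·log₁₀(10^(83.546/10)+10^(81.075/10)) = 85.49 dB SPL.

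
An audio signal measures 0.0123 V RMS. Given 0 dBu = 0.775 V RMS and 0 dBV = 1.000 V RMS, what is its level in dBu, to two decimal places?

dBu = 20·log₁₀(V / 0.775 V).
20·log₁₀(0.0123/0.775) = -35.99 dBu.

-35.99 dBu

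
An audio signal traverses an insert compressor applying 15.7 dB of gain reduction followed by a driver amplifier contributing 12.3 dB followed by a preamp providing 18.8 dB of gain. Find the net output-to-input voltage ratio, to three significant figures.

Net gain = (−15.7) + 12.3 + 18.8 = 15.4 dB.
Voltage ratio = 10^(15.4/20) = 5.89.

5.89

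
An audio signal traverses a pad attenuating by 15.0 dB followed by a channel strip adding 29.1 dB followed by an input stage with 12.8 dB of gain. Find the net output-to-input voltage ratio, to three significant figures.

22.1

Net gain = (−15.0) + 29.1 + 12.8 = 26.9 dB.
Voltage ratio = 10^(26.9/20) = 22.1.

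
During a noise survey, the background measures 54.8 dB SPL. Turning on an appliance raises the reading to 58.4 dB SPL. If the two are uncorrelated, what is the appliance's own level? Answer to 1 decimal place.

Remove the background by subtracting linear intensities:
L_src = 10·log₁₀(10^(58.4/10) − 10^(54.8/10)) = 10·log₁₀(389800) = 55.9 dB SPL.

55.9 dB SPL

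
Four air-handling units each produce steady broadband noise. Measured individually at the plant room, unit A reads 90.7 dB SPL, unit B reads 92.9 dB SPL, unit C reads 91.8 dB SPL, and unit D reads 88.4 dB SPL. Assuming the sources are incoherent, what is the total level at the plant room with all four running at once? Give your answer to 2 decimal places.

Uncorrelated sources add in intensity (power), not in dB.
L_total = 10·log₁₀(10^(90.7/10) + 10^(92.9/10) + 10^(91.8/10) + 10^(88.4/10)) = 10·log₁₀(5330000000) = 97.27 dB SPL.

97.27 dB SPL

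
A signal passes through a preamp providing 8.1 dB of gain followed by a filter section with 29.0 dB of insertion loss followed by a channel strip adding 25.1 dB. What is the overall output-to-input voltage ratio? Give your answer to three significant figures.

1.62

Net gain = 8.1 + (−29.0) + 25.1 = 4.2 dB.
Voltage ratio = 10^(4.2/20) = 1.62.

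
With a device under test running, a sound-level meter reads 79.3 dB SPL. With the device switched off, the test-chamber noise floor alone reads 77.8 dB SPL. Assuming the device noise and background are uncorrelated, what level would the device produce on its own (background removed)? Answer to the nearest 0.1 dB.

74.0 dB SPL

Subtract intensities: L_src = 10·log₁₀(10^(L_total/10) − 10^(L_bg/10)).
L_src = 10·log₁₀(10^(79.3/10) − 10^(77.8/10)) = 10·log₁₀(24860000) = 74.0 dB SPL.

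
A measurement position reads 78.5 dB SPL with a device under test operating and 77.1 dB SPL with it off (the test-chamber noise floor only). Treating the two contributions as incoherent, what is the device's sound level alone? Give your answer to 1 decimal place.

Remove the background by subtracting linear intensities:
L_src = 10·log₁₀(10^(78.5/10) − 10^(77.1/10)) = 10·log₁₀(19510000) = 72.9 dB SPL.

72.9 dB SPL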